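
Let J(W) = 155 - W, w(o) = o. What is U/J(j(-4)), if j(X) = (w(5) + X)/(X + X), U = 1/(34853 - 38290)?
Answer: -8/4265317 ≈ -1.8756e-6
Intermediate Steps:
U = -1/3437 (U = 1/(-3437) = -1/3437 ≈ -0.00029095)
j(X) = (5 + X)/(2*X) (j(X) = (5 + X)/(X + X) = (5 + X)/((2*X)) = (5 + X)*(1/(2*X)) = (5 + X)/(2*X))
U/J(j(-4)) = -1/(3437*(155 - (5 - 4)/(2*(-4)))) = -1/(3437*(155 - (-1)/(2*4))) = -1/(3437*(155 - 1*(-⅛))) = -1/(3437*(155 + ⅛)) = -1/(3437*1241/8) = -1/3437*8/1241 = -8/4265317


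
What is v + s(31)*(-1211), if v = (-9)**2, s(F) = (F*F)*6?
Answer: -6982545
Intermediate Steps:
s(F) = 6*F**2 (s(F) = F**2*6 = 6*F**2)
v = 81
v + s(31)*(-1211) = 81 + (6*31**2)*(-1211) = 81 + (6*961)*(-1211) = 81 + 5766*(-1211) = 81 - 6982626 = -6982545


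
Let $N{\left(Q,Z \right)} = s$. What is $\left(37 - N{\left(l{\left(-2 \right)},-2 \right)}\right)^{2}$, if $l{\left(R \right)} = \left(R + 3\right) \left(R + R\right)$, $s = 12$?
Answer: $625$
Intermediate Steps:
$l{\left(R \right)} = 2 R \left(3 + R\right)$ ($l{\left(R \right)} = \left(3 + R\right) 2 R = 2 R \left(3 + R\right)$)
$N{\left(Q,Z \right)} = 12$
$\left(37 - N{\left(l{\left(-2 \right)},-2 \right)}\right)^{2} = \left(37 - 12\right)^{2} = 25^{2} = 625$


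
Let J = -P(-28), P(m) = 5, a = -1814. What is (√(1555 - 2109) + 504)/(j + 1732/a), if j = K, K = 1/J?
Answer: -2285640/5237 - 4535*I*√554/5237 ≈ -436.44 - 20.382*I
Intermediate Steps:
J = -5 (J = -1*5 = -5)
K = -⅕ (K = 1/(-5) = -⅕ ≈ -0.20000)
j = -⅕ ≈ -0.20000
(√(1555 - 2109) + 504)/(j + 1732/a) = (√(1555 - 2109) + 504)/(-⅕ + 1732/(-1814)) = (√(-554) + 504)/(-⅕ + 1732*(-1/1814)) = (I*√554 + 504)/(-⅕ - 866/907) = (504 + I*√554)/(-5237/4535) = (504 + I*√554)*(-4535/5237) = -2285640/5237 - 4535*I*√554/5237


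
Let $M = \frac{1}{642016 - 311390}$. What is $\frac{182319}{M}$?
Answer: $60279401694$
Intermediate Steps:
$M = \frac{1}{330626} \approx 3.0246 \cdot 10^{-6}$
$\frac{182319}{M} = 182319 \frac{1}{\frac{1}{330626}} = 182319 \cdot 330626 = 60279401694$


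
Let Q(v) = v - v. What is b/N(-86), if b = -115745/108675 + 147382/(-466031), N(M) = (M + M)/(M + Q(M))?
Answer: -1998785627/2894052510 ≈ -0.69065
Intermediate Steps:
Q(v) = 0
N(M) = 2 (N(M) = (M + M)/(M + 0) = (2*M)/M = 2)
b = -1998785627/1447026255 (b = -115745*1/108675 + 147382*(-1/466031) = -3307/3105 - 147382/466031 = -1998785627/1447026255 ≈ -1.3813)
b/N(-86) = -1998785627/1447026255/2 = -1998785627/1447026255*½ = -1998785627/2894052510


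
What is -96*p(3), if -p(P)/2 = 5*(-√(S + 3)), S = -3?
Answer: 0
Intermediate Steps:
p(P) = 0 (p(P) = -10*(-√(-3 + 3)) = -10*(-√0) = -10*(-1*0) = -10*0 = -2*0 = 0)
-96*p(3) = -96*0 = 0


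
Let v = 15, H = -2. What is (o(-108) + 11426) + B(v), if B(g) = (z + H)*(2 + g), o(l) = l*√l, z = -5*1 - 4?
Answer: 11239 - 648*I*√3 ≈ 11239.0 - 1122.4*I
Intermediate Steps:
z = -9 (z = -5 - 4 = -9)
o(l) = l^(3/2)
B(g) = -22 - 11*g (B(g) = (-9 - 2)*(2 + g) = -11*(2 + g) = -22 - 11*g)
(o(-108) + 11426) + B(v) = ((-108)^(3/2) + 11426) + (-22 - 11*15) = (-648*I*√3 + 11426) + (-22 - 165) = (11426 - 648*I*√3) - 187 = 11239 - 648*I*√3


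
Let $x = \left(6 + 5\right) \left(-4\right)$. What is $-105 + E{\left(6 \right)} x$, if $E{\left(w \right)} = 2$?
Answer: $-193$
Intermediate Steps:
$x = -44$ ($x = 11 \left(-4\right) = -44$)
$-105 + E{\left(6 \right)} x = -105 + 2 \left(-44\right) = -105 - 88 = -193$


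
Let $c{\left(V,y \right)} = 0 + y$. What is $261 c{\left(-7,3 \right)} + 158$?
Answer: $941$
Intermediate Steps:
$c{\left(V,y \right)} = y$
$261 c{\left(-7,3 \right)} + 158 = 261 \cdot 3 + 158 = 783 + 158 = 941$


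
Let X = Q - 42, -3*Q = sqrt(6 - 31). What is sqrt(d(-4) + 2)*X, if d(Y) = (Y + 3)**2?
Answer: sqrt(3)*(-126 - 5*I)/3 ≈ -72.746 - 2.8868*I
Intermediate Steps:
d(Y) = (3 + Y)**2
Q = -5*I/3 (Q = -sqrt(6 - 31)/3 = -5*I/3 ≈ -1.6667*I)
X = -42 - 5*I/3 (X = -5*I/3 - 42 = -42 - 5*I/3 ≈ -42.0 - 1.6667*I)
sqrt(d(-4) + 2)*X = sqrt((3 - 4)**2 + 2)*(-42 - 5*I/3) = sqrt((-1)**2 + 2)*(-42 - 5*I/3) = sqrt(1 + 2)*(-42 - 5*I/3) = sqrt(3)*(-42 - 5*I/3)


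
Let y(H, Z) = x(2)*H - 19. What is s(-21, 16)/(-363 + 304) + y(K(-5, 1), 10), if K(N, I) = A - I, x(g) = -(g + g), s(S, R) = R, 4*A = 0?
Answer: -901/59 ≈ -15.271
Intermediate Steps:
A = 0 (A = (¼)*0 = 0)
x(g) = -2*g
K(N, I) = -I (K(N, I) = 0 - I = -I)
y(H, Z) = -19 - 4*H (y(H, Z) = (-2*2)*H - 19 = -4*H - 19 = -19 - 4*H)
s(-21, 16)/(-363 + 304) + y(K(-5, 1), 10) = 16/(-363 + 304) + (-19 - (-4)) = 16/(-59) + (-19 - 4*(-1)) = -1/59*16 + (-19 + 4) = -16/59 - 15 = -901/59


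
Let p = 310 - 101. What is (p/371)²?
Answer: 43681/137641 ≈ 0.31735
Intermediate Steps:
p = 209
(p/371)² = (209/371)² = 43681/137641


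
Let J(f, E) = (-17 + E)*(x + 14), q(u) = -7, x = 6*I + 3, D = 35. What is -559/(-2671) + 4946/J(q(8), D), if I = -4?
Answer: -6570166/168273 ≈ -39.045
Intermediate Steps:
x = -21 (x = 6*(-4) + 3 = -24 + 3 = -21)
J(f, E) = 119 - 7*E (J(f, E) = (-17 + E)*(-21 + 14) = (-17 + E)*(-7) = 119 - 7*E)
-559/(-2671) + 4946/J(q(8), D) = -559/(-2671) + 4946/(119 - 7*35) = -559*(-1/2671) + 4946/(119 - 245) = 559/2671 + 4946/(-126) = 559/2671 + 4946*(-1/126) = 559/2671 - 2473/63 = -6570166/168273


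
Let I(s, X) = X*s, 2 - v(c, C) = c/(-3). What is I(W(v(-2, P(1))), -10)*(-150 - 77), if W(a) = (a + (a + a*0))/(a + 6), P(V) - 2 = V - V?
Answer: 9080/11 ≈ 825.45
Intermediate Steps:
P(V) = 2 (P(V) = 2 + (V - V) = 2 + 0 = 2)
v(c, C) = 2 + c/3 (v(c, C) = 2 - c/(-3) = 2 - c*(-1)/3 = 2 - (-1)*c/3 = 2 + c/3)
W(a) = 2*a/(6 + a) (W(a) = (a + (a + 0))/(6 + a) = (a + a)/(6 + a) = (2*a)/(6 + a) = 2*a/(6 + a))
I(W(v(-2, P(1))), -10)*(-150 - 77) = (-20*(2 + (1/3)*(-2))/(6 + (2 + (1/3)*(-2))))*(-150 - 77) = -20*(2 - 2/3)/(6 + (2 - 2/3))*(-227) = -20*4/(3*(6 + 4/3))*(-227) = -20*4/(3*22/3)*(-227) = -20*4*3/(3*22)*(-227) = -10*4/11*(-227) = -40/11*(-227) = 9080/11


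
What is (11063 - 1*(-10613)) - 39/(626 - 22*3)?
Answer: 12138521/560 ≈ 21676.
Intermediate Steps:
(11063 - 1*(-10613)) - 39/(626 - 22*3) = (11063 + 10613) - 39/(626 - 66) = 21676 - 39/560 = 12138521/560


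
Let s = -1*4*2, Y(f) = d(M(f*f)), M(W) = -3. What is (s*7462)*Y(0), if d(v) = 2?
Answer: -119392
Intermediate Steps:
Y(f) = 2
s = -8 (s = -4*2 = -8)
(s*7462)*Y(0) = -8*7462*2 = -59696*2 = -119392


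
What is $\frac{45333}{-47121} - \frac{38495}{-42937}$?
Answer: $- \frac{44180042}{674411459} \approx -0.065509$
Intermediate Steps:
$\frac{45333}{-47121} - \frac{38495}{-42937} = 45333 \left(- \frac{1}{47121}\right) - - \frac{38495}{42937} = - \frac{15111}{15707} + \frac{38495}{42937} = - \frac{44180042}{674411459}$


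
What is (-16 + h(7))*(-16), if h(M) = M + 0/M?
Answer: 144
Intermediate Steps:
h(M) = M (h(M) = M + 0 = M)
(-16 + h(7))*(-16) = (-16 + 7)*(-16) = -9*(-16) = 144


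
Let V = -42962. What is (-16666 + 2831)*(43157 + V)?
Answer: -2697825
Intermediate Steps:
(-16666 + 2831)*(43157 + V) = (-16666 + 2831)*(43157 - 42962) = -13835*195 = -2697825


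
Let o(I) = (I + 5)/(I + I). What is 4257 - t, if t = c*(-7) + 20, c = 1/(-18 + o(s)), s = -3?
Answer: 233014/55 ≈ 4236.6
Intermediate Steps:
o(I) = (5 + I)/(2*I) (o(I) = (5 + I)/((2*I)) = (5 + I)*(1/(2*I)) = (5 + I)/(2*I))
c = -3/55 (c = 1/(-18 + (½)*(5 - 3)/(-3)) = 1/(-18 + (½)*(-⅓)*2) = 1/(-18 - ⅓) = 1/(-55/3) = -3/55 ≈ -0.054545)
t = 1121/55 (t = -3/55*(-7) + 20 = 21/55 + 20 = 1121/55 ≈ 20.382)
4257 - t = 4257 - 1*1121/55 = 4257 - 1121/55 = 233014/55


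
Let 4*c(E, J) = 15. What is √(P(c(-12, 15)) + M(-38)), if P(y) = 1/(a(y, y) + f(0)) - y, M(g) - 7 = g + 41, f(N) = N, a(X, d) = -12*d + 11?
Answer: 3*√799/34 ≈ 2.4941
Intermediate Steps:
a(X, d) = 11 - 12*d
c(E, J) = 15/4 (c(E, J) = (¼)*15 = 15/4)
M(g) = 48 + g (M(g) = 7 + (g + 41) = 7 + (41 + g) = 48 + g)
P(y) = 1/(11 - 12*y) - y (P(y) = 1/((11 - 12*y) + 0) - y = 1/(11 - 12*y) - y)
√(P(c(-12, 15)) + M(-38)) = √((-1 - 1*15/4*(-11 + 12*(15/4)))/(-11 + 12*(15/4)) + (48 - 38)) = √((-1 - 1*15/4*(-11 + 45))/(-11 + 45) + 10) = √((-1 - 1*15/4*34)/34 + 10) = √((-1 - 255/2)/34 + 10) = √((1/34)*(-257/2) + 10) = √(-257/68 + 10) = √(423/68) = 3*√799/34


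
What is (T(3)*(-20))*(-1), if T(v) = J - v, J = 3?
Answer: 0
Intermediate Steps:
T(v) = 3 - v
(T(3)*(-20))*(-1) = ((3 - 1*3)*(-20))*(-1) = ((3 - 3)*(-20))*(-1) = (0*(-20))*(-1) = 0*(-1) = 0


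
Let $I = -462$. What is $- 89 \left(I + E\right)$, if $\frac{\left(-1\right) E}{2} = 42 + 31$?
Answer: $54112$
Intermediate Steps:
$E = -146$ ($E = - 2 \left(42 + 31\right) = \left(-2\right) 73 = -146$)
$- 89 \left(I + E\right) = - 89 \left(-462 - 146\right) = \left(-89\right) \left(-608\right) = 54112$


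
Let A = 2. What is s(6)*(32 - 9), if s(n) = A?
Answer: 46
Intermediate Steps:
s(n) = 2
s(6)*(32 - 9) = 2*(32 - 9) = 2*23 = 46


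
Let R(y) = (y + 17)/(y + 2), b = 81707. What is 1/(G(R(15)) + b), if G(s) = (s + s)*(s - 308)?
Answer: 289/23280267 ≈ 1.2414e-5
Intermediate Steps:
R(y) = (17 + y)/(2 + y)
G(s) = 2*s*(-308 + s) (G(s) = (2*s)*(-308 + s) = 2*s*(-308 + s))
1/(G(R(15)) + b) = 1/(2*((17 + 15)/(2 + 15))*(-308 + (17 + 15)/(2 + 15)) + 81707) = 1/(2*(32/17)*(-308 + 32/17) + 81707) = 1/(2*(32/17)*(-5204/17) + 81707) = 1/(-333056/289 + 81707) = 1/(23280267/289) = 289/23280267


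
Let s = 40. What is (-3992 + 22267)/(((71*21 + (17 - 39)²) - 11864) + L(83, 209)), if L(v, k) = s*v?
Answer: -18275/6569 ≈ -2.7820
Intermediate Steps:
L(v, k) = 40*v
(-3992 + 22267)/(((71*21 + (17 - 39)²) - 11864) + L(83, 209)) = (-3992 + 22267)/(((71*21 + (17 - 39)²) - 11864) + 40*83) = 18275/(((1491 + (-22)²) - 11864) + 3320) = 18275/(((1491 + 484) - 11864) + 3320) = 18275/((1975 - 11864) + 3320) = 18275/(-9889 + 3320) = 18275/(-6569) = 18275*(-1/6569) = -18275/6569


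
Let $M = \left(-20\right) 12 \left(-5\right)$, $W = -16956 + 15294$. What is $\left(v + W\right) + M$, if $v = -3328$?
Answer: $-3790$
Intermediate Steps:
$W = -1662$
$M = 1200$ ($M = \left(-240\right) \left(-5\right) = 1200$)
$\left(v + W\right) + M = \left(-3328 - 1662\right) + 1200 = -4990 + 1200 = -3790$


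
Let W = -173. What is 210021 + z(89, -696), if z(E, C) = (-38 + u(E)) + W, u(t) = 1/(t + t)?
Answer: 37346181/178 ≈ 2.0981e+5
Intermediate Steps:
u(t) = 1/(2*t)
z(E, C) = -211 + 1/(2*E) (z(E, C) = (-38 + 1/(2*E)) - 173 = -211 + 1/(2*E))
210021 + z(89, -696) = 210021 + (-211 + (½)/89) = 210021 + (-211 + (½)*(1/89)) = 210021 + (-211 + 1/178) = 210021 - 37557/178 = 37346181/178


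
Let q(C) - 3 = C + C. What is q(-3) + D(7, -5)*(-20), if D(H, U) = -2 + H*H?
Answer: -943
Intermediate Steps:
q(C) = 3 + 2*C (q(C) = 3 + (C + C) = 3 + 2*C)
D(H, U) = -2 + H²
q(-3) + D(7, -5)*(-20) = (3 + 2*(-3)) + (-2 + 7²)*(-20) = (3 - 6) + (-2 + 49)*(-20) = -3 + 47*(-20) = -3 - 940 = -943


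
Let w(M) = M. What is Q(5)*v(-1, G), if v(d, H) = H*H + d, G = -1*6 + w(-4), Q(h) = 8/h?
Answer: 792/5 ≈ 158.40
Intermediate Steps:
G = -10 (G = -1*6 - 4 = -6 - 4 = -10)
v(d, H) = d + H² (v(d, H) = H² + d = d + H²)
Q(5)*v(-1, G) = (8/5)*(-1 + (-10)²) = (8*(⅕))*(-1 + 100) = (8/5)*99 = 792/5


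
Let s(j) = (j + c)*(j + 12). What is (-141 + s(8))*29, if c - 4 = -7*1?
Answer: -1189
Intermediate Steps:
c = -3 (c = 4 - 7*1 = 4 - 7 = -3)
s(j) = (-3 + j)*(12 + j) (s(j) = (j - 3)*(j + 12) = (-3 + j)*(12 + j))
(-141 + s(8))*29 = (-141 + (-36 + 8**2 + 9*8))*29 = (-141 + (-36 + 64 + 72))*29 = (-141 + 100)*29 = -41*29 = -1189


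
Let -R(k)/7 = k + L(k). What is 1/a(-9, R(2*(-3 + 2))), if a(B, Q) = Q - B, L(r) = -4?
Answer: 1/51 ≈ 0.019608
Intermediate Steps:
R(k) = 28 - 7*k (R(k) = -7*(k - 4) = -7*(-4 + k) = 28 - 7*k)
1/a(-9, R(2*(-3 + 2))) = 1/((28 - 14*(-3 + 2)) - 1*(-9)) = 1/((28 - 14*(-1)) + 9) = 1/((28 - 7*(-2)) + 9) = 1/((28 + 14) + 9) = 1/(42 + 9) = 1/51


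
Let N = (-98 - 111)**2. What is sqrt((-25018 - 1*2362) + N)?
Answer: sqrt(16301) ≈ 127.68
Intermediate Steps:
N = 43681 (N = (-209)**2 = 43681)
sqrt((-25018 - 1*2362) + N) = sqrt((-25018 - 1*2362) + 43681) = sqrt((-25018 - 2362) + 43681) = sqrt(-27380 + 43681) = sqrt(16301)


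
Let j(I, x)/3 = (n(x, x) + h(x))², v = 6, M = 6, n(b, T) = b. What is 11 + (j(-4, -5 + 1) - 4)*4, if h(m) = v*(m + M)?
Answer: 763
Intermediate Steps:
h(m) = 36 + 6*m (h(m) = 6*(m + 6) = 6*(6 + m) = 36 + 6*m)
j(I, x) = 3*(36 + 7*x)² (j(I, x) = 3*(x + (36 + 6*x))² = 3*(36 + 7*x)²)
11 + (j(-4, -5 + 1) - 4)*4 = 11 + (3*(36 + 7*(-5 + 1))² - 4)*4 = 11 + (3*(36 + 7*(-4))² - 4)*4 = 11 + (3*(36 - 28)² - 4)*4 = 11 + (3*8² - 4)*4 = 11 + (3*64 - 4)*4 = 11 + (192 - 4)*4 = 11 + 188*4 = 11 + 752 = 763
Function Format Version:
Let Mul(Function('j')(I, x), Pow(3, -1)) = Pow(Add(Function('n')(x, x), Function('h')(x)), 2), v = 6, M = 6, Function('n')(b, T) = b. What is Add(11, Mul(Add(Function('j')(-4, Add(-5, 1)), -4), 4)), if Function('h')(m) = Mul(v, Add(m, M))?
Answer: 763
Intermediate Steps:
Function('h')(m) = Add(36, Mul(6, m)) (Function('h')(m) = Mul(6, Add(m, 6)) = Mul(6, Add(6, m)) = Add(36, Mul(6, m)))
Function('j')(I, x) = Mul(3, Pow(Add(36, Mul(7, x)), 2)) (Function('j')(I, x) = Mul(3, Pow(Add(x, Add(36, Mul(6, x))), 2)) = Mul(3, Pow(Add(36, Mul(7, x)), 2)))
Add(11, Mul(Add(Function('j')(-4, Add(-5, 1)), -4), 4)) = Add(11, Mul(Add(Mul(3, Pow(Add(36, Mul(7, Add(-5, 1))), 2)), -4), 4)) = Add(11, Mul(Add(Mul(3, Pow(Add(36, Mul(7, -4)), 2)), -4), 4)) = Add(11, Mul(Add(Mul(3, Pow(Add(36, -28), 2)), -4), 4)) = Add(11, Mul(Add(Mul(3, Pow(8, 2)), -4), 4)) = Add(11, Mul(Add(Mul(3, 64), -4), 4)) = Add(11, Mul(Add(192, -4), 4)) = Add(11, Mul(188, 4)) = Add(11, 752) = 763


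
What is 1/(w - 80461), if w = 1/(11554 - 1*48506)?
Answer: -36952/2973194873 ≈ -1.2428e-5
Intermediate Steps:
w = -1/36952 (w = 1/(11554 - 48506) = 1/(-36952) = -1/36952 ≈ -2.7062e-5)
1/(w - 80461) = 1/(-1/36952 - 80461) = 1/(-2973194873/36952) = -36952/2973194873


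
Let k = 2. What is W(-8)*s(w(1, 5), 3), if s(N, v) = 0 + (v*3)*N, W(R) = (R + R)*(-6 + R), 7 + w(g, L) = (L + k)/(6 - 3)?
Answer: -9408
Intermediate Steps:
w(g, L) = -19/3 + L/3 (w(g, L) = -7 + (L + 2)/(6 - 3) = -7 + (2 + L)/3 = -7 + (2 + L)*(1/3) = -7 + (2/3 + L/3) = -19/3 + L/3)
W(R) = 2*R*(-6 + R) (W(R) = (2*R)*(-6 + R) = 2*R*(-6 + R))
s(N, v) = 3*N*v (s(N, v) = 0 + (3*v)*N = 0 + 3*N*v = 3*N*v)
W(-8)*s(w(1, 5), 3) = (2*(-8)*(-6 - 8))*(3*(-19/3 + (1/3)*5)*3) = (2*(-8)*(-14))*(3*(-19/3 + 5/3)*3) = 224*(3*(-14/3)*3) = 224*(-42) = -9408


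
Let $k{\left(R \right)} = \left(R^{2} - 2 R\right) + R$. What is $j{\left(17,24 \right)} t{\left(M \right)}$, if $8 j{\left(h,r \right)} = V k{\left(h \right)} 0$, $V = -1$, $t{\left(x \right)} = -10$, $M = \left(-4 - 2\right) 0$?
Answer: $0$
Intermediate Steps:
$M = 0$ ($M = \left(-6\right) 0 = 0$)
$k{\left(R \right)} = R^{2} - R$
$j{\left(h,r \right)} = 0$ ($j{\left(h,r \right)} = \frac{- h \left(-1 + h\right) 0}{8} = \frac{1}{8} \cdot 0 = 0$)
$j{\left(17,24 \right)} t{\left(M \right)} = 0 \left(-10\right) = 0$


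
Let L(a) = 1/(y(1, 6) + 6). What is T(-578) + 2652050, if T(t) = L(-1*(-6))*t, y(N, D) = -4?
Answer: 2651761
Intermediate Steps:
L(a) = ½ (L(a) = 1/(-4 + 6) = 1/2 = ½)
T(t) = t/2
T(-578) + 2652050 = (½)*(-578) + 2652050 = -289 + 2652050 = 2651761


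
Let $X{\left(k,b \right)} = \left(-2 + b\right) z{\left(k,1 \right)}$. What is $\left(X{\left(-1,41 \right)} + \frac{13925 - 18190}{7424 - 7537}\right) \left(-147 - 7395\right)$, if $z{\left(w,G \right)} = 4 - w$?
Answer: $- \frac{198354600}{113} \approx -1.7554 \cdot 10^{6}$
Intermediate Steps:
$X{\left(k,b \right)} = \left(-2 + b\right) \left(4 - k\right)$
$\left(X{\left(-1,41 \right)} + \frac{13925 - 18190}{7424 - 7537}\right) \left(-147 - 7395\right) = \left(- \left(-4 - 1\right) \left(-2 + 41\right) + \frac{13925 - 18190}{7424 - 7537}\right) \left(-147 - 7395\right) = \left(\left(-1\right) \left(-5\right) 39 - \frac{4265}{-113}\right) \left(-7542\right) = \left(195 - - \frac{4265}{113}\right) \left(-7542\right) = \left(195 + \frac{4265}{113}\right) \left(-7542\right) = \frac{26300}{113} \left(-7542\right) = - \frac{198354600}{113}$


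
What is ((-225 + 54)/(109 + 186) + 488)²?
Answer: 20675276521/87025 ≈ 2.3758e+5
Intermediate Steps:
((-225 + 54)/(109 + 186) + 488)² = (-171/295 + 488)² = (143789/295)² = 20675276521/87025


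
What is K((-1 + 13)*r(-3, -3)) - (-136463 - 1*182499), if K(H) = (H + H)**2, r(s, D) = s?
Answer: 324146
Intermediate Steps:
K(H) = 4*H**2 (K(H) = (2*H)**2 = 4*H**2)
K((-1 + 13)*r(-3, -3)) - (-136463 - 1*182499) = 4*((-1 + 13)*(-3))**2 - (-136463 - 1*182499) = 4*(12*(-3))**2 - (-136463 - 182499) = 4*(-36)**2 - 1*(-318962) = 4*1296 + 318962 = 5184 + 318962 = 324146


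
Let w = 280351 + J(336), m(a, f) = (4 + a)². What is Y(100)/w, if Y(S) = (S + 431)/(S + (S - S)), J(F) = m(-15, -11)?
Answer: 531/28047200 ≈ 1.8932e-5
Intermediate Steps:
J(F) = 121 (J(F) = (4 - 15)² = (-11)² = 121)
Y(S) = (431 + S)/S (Y(S) = (431 + S)/(S + 0) = (431 + S)/S)
w = 280472 (w = 280351 + 121 = 280472)
Y(100)/w = ((431 + 100)/100)/280472 = ((1/100)*531)*(1/280472) = (531/100)*(1/280472) = 531/28047200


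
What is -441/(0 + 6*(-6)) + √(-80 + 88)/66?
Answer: 49/4 + √2/33 ≈ 12.293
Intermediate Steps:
-441/(0 + 6*(-6)) + √(-80 + 88)/66 = -441/(0 - 36) + √8*(1/66) = -441/(-36) + (2*√2)*(1/66) = -441*(-1/36) + √2/33 = 49/4 + √2/33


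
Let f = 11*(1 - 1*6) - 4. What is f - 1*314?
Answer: -373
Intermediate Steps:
f = -59 (f = 11*(1 - 6) - 4 = 11*(-5) - 4 = -55 - 4 = -59)
f - 1*314 = -59 - 1*314 = -59 - 314 = -373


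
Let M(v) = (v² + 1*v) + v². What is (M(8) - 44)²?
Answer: 8464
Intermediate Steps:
M(v) = v + 2*v² (M(v) = (v² + v) + v² = (v + v²) + v² = v + 2*v²)
(M(8) - 44)² = (8*(1 + 2*8) - 44)² = (8*(1 + 16) - 44)² = (8*17 - 44)² = (136 - 44)² = 92² = 8464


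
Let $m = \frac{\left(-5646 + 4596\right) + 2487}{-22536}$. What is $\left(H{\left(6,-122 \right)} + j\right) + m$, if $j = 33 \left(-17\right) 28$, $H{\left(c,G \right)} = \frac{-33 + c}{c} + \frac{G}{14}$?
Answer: $- \frac{826687685}{52584} \approx -15721.0$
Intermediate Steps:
$H{\left(c,G \right)} = \frac{G}{14} + \frac{-33 + c}{c}$ ($H{\left(c,G \right)} = \frac{-33 + c}{c} + G \frac{1}{14} = \frac{-33 + c}{c} + \frac{G}{14} = \frac{G}{14} + \frac{-33 + c}{c}$)
$j = -15708$ ($j = \left(-561\right) 28 = -15708$)
$m = - \frac{479}{7512}$ ($m = \left(-1050 + 2487\right) \left(- \frac{1}{22536}\right) = 1437 \left(- \frac{1}{22536}\right) = - \frac{479}{7512} \approx -0.063765$)
$\left(H{\left(6,-122 \right)} + j\right) + m = \left(\left(1 - \frac{33}{6} + \frac{1}{14} \left(-122\right)\right) - 15708\right) - \frac{479}{7512} = \left(\left(1 - \frac{11}{2} - \frac{61}{7}\right) - 15708\right) - \frac{479}{7512} = \left(- \frac{185}{14} - 15708\right) - \frac{479}{7512} = - \frac{220097}{14} - \frac{479}{7512} = - \frac{826687685}{52584}$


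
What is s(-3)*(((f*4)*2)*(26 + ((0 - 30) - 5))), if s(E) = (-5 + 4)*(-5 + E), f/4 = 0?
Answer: 0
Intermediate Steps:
f = 0 (f = 4*0 = 0)
s(E) = 5 - E (s(E) = -(-5 + E) = 5 - E)
s(-3)*(((f*4)*2)*(26 + ((0 - 30) - 5))) = (5 - 1*(-3))*(((0*4)*2)*(26 + ((0 - 30) - 5))) = (5 + 3)*((0*2)*(26 + (-30 - 5))) = 8*(0*(26 - 35)) = 8*(0*(-9)) = 8*0 = 0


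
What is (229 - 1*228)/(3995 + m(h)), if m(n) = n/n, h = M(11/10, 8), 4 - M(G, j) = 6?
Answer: 1/3996 ≈ 0.00025025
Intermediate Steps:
M(G, j) = -2 (M(G, j) = 4 - 1*6 = 4 - 6 = -2)
h = -2
m(n) = 1
(229 - 1*228)/(3995 + m(h)) = (229 - 1*228)/(3995 + 1) = (229 - 228)/3996 = (1/3996)*1 = 1/3996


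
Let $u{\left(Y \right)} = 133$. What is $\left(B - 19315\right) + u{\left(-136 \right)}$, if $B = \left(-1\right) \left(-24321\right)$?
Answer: $5139$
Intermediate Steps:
$B = 24321$
$\left(B - 19315\right) + u{\left(-136 \right)} = \left(24321 - 19315\right) + 133 = 5006 + 133 = 5139$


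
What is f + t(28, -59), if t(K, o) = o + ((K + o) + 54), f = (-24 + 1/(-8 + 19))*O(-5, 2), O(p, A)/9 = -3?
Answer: 6705/11 ≈ 609.54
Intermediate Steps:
O(p, A) = -27 (O(p, A) = 9*(-3) = -27)
f = 7101/11 (f = (-24 + 1/(-8 + 19))*(-27) = (-24 + 1/11)*(-27) = -263/11*(-27) = 7101/11 ≈ 645.54)
t(K, o) = 54 + K + 2*o (t(K, o) = o + (54 + K + o) = 54 + K + 2*o)
f + t(28, -59) = 7101/11 + (54 + 28 + 2*(-59)) = 7101/11 + (54 + 28 - 118) = 7101/11 - 36 = 6705/11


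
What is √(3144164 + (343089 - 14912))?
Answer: √3472341 ≈ 1863.4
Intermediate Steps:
√(3144164 + (343089 - 14912)) = √(3144164 + 328177) = √3472341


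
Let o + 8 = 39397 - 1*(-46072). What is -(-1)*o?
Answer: 85461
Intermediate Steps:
o = 85461 (o = -8 + (39397 - 1*(-46072)) = -8 + (39397 + 46072) = -8 + 85469 = 85461)
-(-1)*o = -(-1)*85461 = -1*(-85461) = 85461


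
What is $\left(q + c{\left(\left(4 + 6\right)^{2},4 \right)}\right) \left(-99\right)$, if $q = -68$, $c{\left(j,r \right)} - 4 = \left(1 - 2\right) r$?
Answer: $6732$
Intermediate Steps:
$c{\left(j,r \right)} = 4 - r$ ($c{\left(j,r \right)} = 4 + \left(1 - 2\right) r = 4 - r$)
$\left(q + c{\left(\left(4 + 6\right)^{2},4 \right)}\right) \left(-99\right) = \left(-68 + \left(4 - 4\right)\right) \left(-99\right) = \left(-68 + 0\right) \left(-99\right) = \left(-68\right) \left(-99\right) = 6732$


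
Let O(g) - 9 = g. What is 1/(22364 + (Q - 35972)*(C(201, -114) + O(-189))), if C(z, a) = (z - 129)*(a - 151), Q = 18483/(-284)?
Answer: 71/49280854609 ≈ 1.4407e-9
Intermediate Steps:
O(g) = 9 + g
Q = -18483/284 (Q = 18483*(-1/284) = -18483/284 ≈ -65.081)
C(z, a) = (-151 + a)*(-129 + z) (C(z, a) = (-129 + z)*(-151 + a) = (-151 + a)*(-129 + z))
1/(22364 + (Q - 35972)*(C(201, -114) + O(-189))) = 1/(22364 + (-18483/284 - 35972)*((19479 - 151*201 - 129*(-114) - 114*201) + (9 - 189))) = 1/(22364 - 10234531*((19479 - 30351 + 14706 - 22914) - 180)/284) = 1/(22364 - 10234531*(-19080 - 180)/284) = 1/(22364 - 10234531/284*(-19260)) = 1/(22364 + 49279266765/71) = 1/(49280854609/71) = 71/49280854609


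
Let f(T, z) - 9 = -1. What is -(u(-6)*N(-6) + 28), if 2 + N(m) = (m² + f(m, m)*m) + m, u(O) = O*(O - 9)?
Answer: 1772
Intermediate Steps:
f(T, z) = 8 (f(T, z) = 9 - 1 = 8)
u(O) = O*(-9 + O)
N(m) = -2 + m² + 9*m (N(m) = -2 + ((m² + 8*m) + m) = -2 + (m² + 9*m) = -2 + m² + 9*m)
-(u(-6)*N(-6) + 28) = -((-6*(-9 - 6))*(-2 + (-6)² + 9*(-6)) + 28) = -((-6*(-15))*(-2 + 36 - 54) + 28) = -(90*(-20) + 28) = -(-1800 + 28) = -1*(-1772) = 1772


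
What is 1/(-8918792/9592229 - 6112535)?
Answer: -9592229/58632844409307 ≈ -1.6360e-7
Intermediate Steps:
1/(-8918792/9592229 - 6112535) = 1/(-58632844409307/9592229) = -9592229/58632844409307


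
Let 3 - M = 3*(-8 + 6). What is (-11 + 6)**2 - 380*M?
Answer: -3395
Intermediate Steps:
M = 9 (M = 3 - 3*(-8 + 6) = 3 - 3*(-2) = 3 - 1*(-6) = 3 + 6 = 9)
(-11 + 6)**2 - 380*M = (-11 + 6)**2 - 380*9 = (-5)**2 - 3420 = 25 - 3420 = -3395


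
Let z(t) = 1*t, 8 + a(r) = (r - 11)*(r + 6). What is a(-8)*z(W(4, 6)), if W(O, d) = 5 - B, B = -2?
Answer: 210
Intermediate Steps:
a(r) = -8 + (-11 + r)*(6 + r) (a(r) = -8 + (r - 11)*(r + 6) = -8 + (-11 + r)*(6 + r))
W(O, d) = 7 (W(O, d) = 5 - 1*(-2) = 5 + 2 = 7)
z(t) = t
a(-8)*z(W(4, 6)) = (-74 + (-8)² - 5*(-8))*7 = (-74 + 64 + 40)*7 = 30*7 = 210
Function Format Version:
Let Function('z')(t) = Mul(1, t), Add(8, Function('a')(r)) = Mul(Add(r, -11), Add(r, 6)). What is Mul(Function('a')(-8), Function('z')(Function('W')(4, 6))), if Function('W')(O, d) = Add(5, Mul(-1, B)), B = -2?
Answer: 210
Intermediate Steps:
Function('a')(r) = Add(-8, Mul(Add(-11, r), Add(6, r))) (Function('a')(r) = Add(-8, Mul(Add(r, -11), Add(r, 6))) = Add(-8, Mul(Add(-11, r), Add(6, r))))
Function('W')(O, d) = 7 (Function('W')(O, d) = Add(5, Mul(-1, -2)) = Add(5, 2) = 7)
Function('z')(t) = t
Mul(Function('a')(-8), Function('z')(Function('W')(4, 6))) = Mul(Add(-74, Pow(-8, 2), Mul(-5, -8)), 7) = Mul(Add(-74, 64, 40), 7) = Mul(30, 7) = 210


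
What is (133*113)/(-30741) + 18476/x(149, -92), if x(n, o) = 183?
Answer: 188406803/1875201 ≈ 100.47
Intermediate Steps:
(133*113)/(-30741) + 18476/x(149, -92) = (133*113)/(-30741) + 18476/183 = 15029*(-1/30741) + 18476*(1/183) = -15029/30741 + 18476/183 = 188406803/1875201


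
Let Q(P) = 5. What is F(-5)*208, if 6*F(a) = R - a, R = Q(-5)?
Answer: 1040/3 ≈ 346.67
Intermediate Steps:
R = 5
F(a) = 5/6 - a/6 (F(a) = (5 - a)/6 = 5/6 - a/6)
F(-5)*208 = (5/6 - 1/6*(-5))*208 = (5/6 + 5/6)*208 = (5/3)*208 = 1040/3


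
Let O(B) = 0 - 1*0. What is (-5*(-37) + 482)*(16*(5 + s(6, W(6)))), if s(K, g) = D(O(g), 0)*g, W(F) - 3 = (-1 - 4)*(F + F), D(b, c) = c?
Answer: 53360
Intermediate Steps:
O(B) = 0 (O(B) = 0 + 0 = 0)
W(F) = 3 - 10*F (W(F) = 3 + (-1 - 4)*(F + F) = 3 - 10*F)
s(K, g) = 0 (s(K, g) = 0*g = 0)
(-5*(-37) + 482)*(16*(5 + s(6, W(6)))) = (-5*(-37) + 482)*(16*(5 + 0)) = (185 + 482)*(16*5) = 667*80 = 53360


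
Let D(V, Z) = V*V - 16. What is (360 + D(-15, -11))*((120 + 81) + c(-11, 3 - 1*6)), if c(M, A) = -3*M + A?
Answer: 131439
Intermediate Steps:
c(M, A) = A - 3*M
D(V, Z) = -16 + V**2 (D(V, Z) = V**2 - 16 = -16 + V**2)
(360 + D(-15, -11))*((120 + 81) + c(-11, 3 - 1*6)) = (360 + (-16 + (-15)**2))*((120 + 81) + ((3 - 1*6) - 3*(-11))) = (360 + (-16 + 225))*(201 + ((3 - 6) + 33)) = (360 + 209)*(201 + (-3 + 33)) = 569*(201 + 30) = 569*231 = 131439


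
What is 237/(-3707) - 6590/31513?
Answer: -31897711/116818691 ≈ -0.27305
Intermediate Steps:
237/(-3707) - 6590/31513 = 237*(-1/3707) - 6590*1/31513 = -237/3707 - 6590/31513 = -31897711/116818691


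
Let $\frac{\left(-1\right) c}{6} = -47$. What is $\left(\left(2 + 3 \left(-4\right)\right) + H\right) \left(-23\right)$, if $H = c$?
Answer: $-6256$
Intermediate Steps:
$c = 282$ ($c = \left(-6\right) \left(-47\right) = 282$)
$H = 282$
$\left(\left(2 + 3 \left(-4\right)\right) + H\right) \left(-23\right) = \left(\left(2 + 3 \left(-4\right)\right) + 282\right) \left(-23\right) = \left(\left(2 - 12\right) + 282\right) \left(-23\right) = \left(-10 + 282\right) \left(-23\right) = 272 \left(-23\right) = -6256$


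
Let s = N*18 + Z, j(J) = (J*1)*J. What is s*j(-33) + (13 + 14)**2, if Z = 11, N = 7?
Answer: 149922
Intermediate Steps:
j(J) = J**2 (j(J) = J*J = J**2)
s = 137 (s = 7*18 + 11 = 126 + 11 = 137)
s*j(-33) + (13 + 14)**2 = 137*(-33)**2 + (13 + 14)**2 = 137*1089 + 27**2 = 149193 + 729 = 149922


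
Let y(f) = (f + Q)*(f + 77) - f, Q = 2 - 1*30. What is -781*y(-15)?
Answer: 2070431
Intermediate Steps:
Q = -28 (Q = 2 - 30 = -28)
y(f) = -f + (-28 + f)*(77 + f) (y(f) = (f - 28)*(f + 77) - f = (-28 + f)*(77 + f) - f = -f + (-28 + f)*(77 + f))
-781*y(-15) = -781*(-2156 + (-15)² + 48*(-15)) = -781*(-2156 + 225 - 720) = -781*(-2651) = 2070431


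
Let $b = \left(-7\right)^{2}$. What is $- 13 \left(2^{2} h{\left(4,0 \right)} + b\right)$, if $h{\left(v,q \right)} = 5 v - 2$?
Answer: $-1573$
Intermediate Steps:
$h{\left(v,q \right)} = -2 + 5 v$
$b = 49$
$- 13 \left(2^{2} h{\left(4,0 \right)} + b\right) = - 13 \left(2^{2} \left(-2 + 5 \cdot 4\right) + 49\right) = - 13 \left(4 \left(-2 + 20\right) + 49\right) = - 13 \left(4 \cdot 18 + 49\right) = - 13 \left(72 + 49\right) = \left(-13\right) 121 = -1573$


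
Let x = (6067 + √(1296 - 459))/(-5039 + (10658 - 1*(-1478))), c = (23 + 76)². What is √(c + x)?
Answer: √(493694033108 + 21291*√93)/7097 ≈ 99.004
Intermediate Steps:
c = 9801 (c = 99² = 9801)
x = 6067/7097 + 3*√93/7097 (x = (6067 + √837)/(-5039 + (10658 + 1478)) = (6067 + 3*√93)/(-5039 + 12136) = (6067 + 3*√93)/7097 = (6067 + 3*√93)*(1/7097) = 6067/7097 + 3*√93/7097 ≈ 0.85894)
√(c + x) = √(9801 + (6067/7097 + 3*√93/7097)) = √(69563764/7097 + 3*√93/7097)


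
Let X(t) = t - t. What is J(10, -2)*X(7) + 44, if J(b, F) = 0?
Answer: 44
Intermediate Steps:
X(t) = 0
J(10, -2)*X(7) + 44 = 0*0 + 44 = 0 + 44 = 44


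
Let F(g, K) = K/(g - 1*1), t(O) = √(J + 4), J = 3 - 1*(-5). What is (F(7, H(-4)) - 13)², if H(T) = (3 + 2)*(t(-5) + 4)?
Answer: 916/9 - 290*√3/9 ≈ 45.967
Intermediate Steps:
J = 8 (J = 3 + 5 = 8)
t(O) = 2*√3 (t(O) = √(8 + 4) = √12 = 2*√3)
H(T) = 20 + 10*√3 (H(T) = (3 + 2)*(2*√3 + 4) = 5*(4 + 2*√3) = 20 + 10*√3)
F(g, K) = K/(-1 + g) (F(g, K) = K/(g - 1) = K/(-1 + g))
(F(7, H(-4)) - 13)² = ((20 + 10*√3)/(-1 + 7) - 13)² = ((20 + 10*√3)/6 - 13)² = ((20 + 10*√3)*(⅙) - 13)² = ((10/3 + 5*√3/3) - 13)² = (-29/3 + 5*√3/3)²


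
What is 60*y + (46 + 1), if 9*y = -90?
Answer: -553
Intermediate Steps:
y = -10 (y = (⅑)*(-90) = -10)
60*y + (46 + 1) = 60*(-10) + (46 + 1) = -600 + 47 = -553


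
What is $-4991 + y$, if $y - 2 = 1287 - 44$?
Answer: $-3746$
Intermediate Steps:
$y = 1245$ ($y = 2 + \left(1287 - 44\right) = 2 + 1243 = 1245$)
$-4991 + y = -4991 + 1245 = -3746$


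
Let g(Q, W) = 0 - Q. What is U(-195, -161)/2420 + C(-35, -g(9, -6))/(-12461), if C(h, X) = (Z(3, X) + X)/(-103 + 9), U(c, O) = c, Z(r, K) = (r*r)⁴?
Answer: -21251073/283462828 ≈ -0.074970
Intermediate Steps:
g(Q, W) = -Q
Z(r, K) = r⁸ (Z(r, K) = (r²)⁴ = r⁸)
C(h, X) = -6561/94 - X/94 (C(h, X) = (3⁸ + X)/(-103 + 9) = (6561 + X)/(-94) = (6561 + X)*(-1/94) = -6561/94 - X/94)
U(-195, -161)/2420 + C(-35, -g(9, -6))/(-12461) = -195/2420 + (-6561/94 - (-1)*(-1*9)/94)/(-12461) = -195*1/2420 + (-6561/94 - (-1)*(-9)/94)*(-1/12461) = -39/484 + (-6561/94 - 1/94*9)*(-1/12461) = -39/484 + (-6561/94 - 9/94)*(-1/12461) = -39/484 - 3285/47*(-1/12461) = -39/484 + 3285/585667 = -21251073/283462828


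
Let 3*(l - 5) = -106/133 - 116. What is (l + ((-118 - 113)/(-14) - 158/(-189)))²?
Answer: 14207448025/51581124 ≈ 275.44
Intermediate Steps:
l = -4513/133 (l = 5 + (-106/133 - 116)/3 = 5 + (⅓)*(-15534/133) = 5 - 5178/133 = -4513/133 ≈ -33.932)
(l + ((-118 - 113)/(-14) - 158/(-189)))² = (-4513/133 + ((-118 - 113)/(-14) - 158/(-189)))² = (-4513/133 + (-231*(-1/14) - 158*(-1/189)))² = (-4513/133 + (33/2 + 158/189))² = (-4513/133 + 6553/378)² = (-119195/7182)² = 14207448025/51581124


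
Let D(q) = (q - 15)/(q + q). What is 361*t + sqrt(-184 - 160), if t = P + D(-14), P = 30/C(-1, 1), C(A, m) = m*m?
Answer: 313709/28 + 2*I*sqrt(86) ≈ 11204.0 + 18.547*I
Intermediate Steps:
C(A, m) = m**2
D(q) = (-15 + q)/(2*q) (D(q) = (-15 + q)/((2*q)) = (-15 + q)*(1/(2*q)) = (-15 + q)/(2*q))
P = 30 (P = 30/(1**2) = 30/1 = 30*1 = 30)
t = 869/28 (t = 30 + (1/2)*(-15 - 14)/(-14) = 30 + (1/2)*(-1/14)*(-29) = 30 + 29/28 = 869/28 ≈ 31.036)
361*t + sqrt(-184 - 160) = 361*(869/28) + sqrt(-184 - 160) = 313709/28 + sqrt(-344) = 313709/28 + 2*I*sqrt(86)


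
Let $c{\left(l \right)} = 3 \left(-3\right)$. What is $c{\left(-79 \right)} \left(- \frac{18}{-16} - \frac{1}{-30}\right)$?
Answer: $- \frac{417}{40} \approx -10.425$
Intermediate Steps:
$c{\left(l \right)} = -9$
$c{\left(-79 \right)} \left(- \frac{18}{-16} - \frac{1}{-30}\right) = - 9 \left(- \frac{18}{-16} - \frac{1}{-30}\right) = - 9 \left(\left(-18\right) \left(- \frac{1}{16}\right) - - \frac{1}{30}\right) = - 9 \left(\frac{9}{8} + \frac{1}{30}\right) = \left(-9\right) \frac{139}{120} = - \frac{417}{40}$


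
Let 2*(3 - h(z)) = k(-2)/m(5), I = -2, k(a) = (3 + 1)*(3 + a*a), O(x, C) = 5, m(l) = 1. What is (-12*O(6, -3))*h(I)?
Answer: 660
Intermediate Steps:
k(a) = 12 + 4*a² (k(a) = 4*(3 + a²) = 12 + 4*a²)
h(z) = -11 (h(z) = 3 - (12 + 4*(-2)²)/(2*1) = 3 - (12 + 4*4)/2 = 3 - (12 + 16)/2 = 3 - 14 = -11)
(-12*O(6, -3))*h(I) = -12*5*(-11) = -60*(-11) = 660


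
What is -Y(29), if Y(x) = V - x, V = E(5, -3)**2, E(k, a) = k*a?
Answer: -196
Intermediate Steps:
E(k, a) = a*k
V = 225 (V = (-3*5)**2 = (-15)**2 = 225)
Y(x) = 225 - x
-Y(29) = -(225 - 1*29) = -(225 - 29) = -1*196 = -196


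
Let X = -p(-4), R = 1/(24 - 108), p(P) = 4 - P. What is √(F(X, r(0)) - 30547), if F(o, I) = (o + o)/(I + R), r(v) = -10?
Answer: I*√25688683/29 ≈ 174.77*I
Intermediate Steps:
R = -1/84 (R = 1/(-84) = -1/84 ≈ -0.011905)
X = -8 (X = -(4 - 1*(-4)) = -(4 + 4) = -1*8 = -8)
F(o, I) = 2*o/(-1/84 + I) (F(o, I) = (o + o)/(I - 1/84) = (2*o)/(-1/84 + I) = 2*o/(-1/84 + I))
√(F(X, r(0)) - 30547) = √(168*(-8)/(-1 + 84*(-10)) - 30547) = √(168*(-8)/(-1 - 840) - 30547) = √(168*(-8)/(-841) - 30547) = √(168*(-8)*(-1/841) - 30547) = √(1344/841 - 30547) = √(-25688683/841) = I*√25688683/29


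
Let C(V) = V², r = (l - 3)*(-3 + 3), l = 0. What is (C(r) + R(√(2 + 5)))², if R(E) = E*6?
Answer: 252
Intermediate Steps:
R(E) = 6*E
r = 0 (r = (0 - 3)*(-3 + 3) = -3*0 = 0)
(C(r) + R(√(2 + 5)))² = (0² + 6*√(2 + 5))² = (0 + 6*√7)² = (6*√7)² = 252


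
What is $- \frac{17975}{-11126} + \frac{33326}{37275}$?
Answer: $\frac{1040803201}{414721650} \approx 2.5096$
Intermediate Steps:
$- \frac{17975}{-11126} + \frac{33326}{37275} = \left(-17975\right) \left(- \frac{1}{11126}\right) + 33326 \cdot \frac{1}{37275} = \frac{17975}{11126} + \frac{33326}{37275} = \frac{1040803201}{414721650}$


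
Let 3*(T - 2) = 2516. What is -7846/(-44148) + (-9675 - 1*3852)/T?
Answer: -17036369/1070589 ≈ -15.913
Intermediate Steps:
T = 2522/3 (T = 2 + (1/3)*2516 = 2 + 2516/3 = 2522/3 ≈ 840.67)
-7846/(-44148) + (-9675 - 1*3852)/T = -7846/(-44148) + (-9675 - 1*3852)/(2522/3) = -7846*(-1/44148) + (-9675 - 3852)*(3/2522) = 3923/22074 - 13527*3/2522 = 3923/22074 - 40581/2522 = -17036369/1070589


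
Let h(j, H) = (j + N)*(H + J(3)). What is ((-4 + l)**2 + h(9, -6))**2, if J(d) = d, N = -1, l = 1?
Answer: 225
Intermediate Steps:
h(j, H) = (-1 + j)*(3 + H) (h(j, H) = (j - 1)*(H + 3) = (-1 + j)*(3 + H))
((-4 + l)**2 + h(9, -6))**2 = ((-4 + 1)**2 + (-3 - 1*(-6) + 3*9 - 6*9))**2 = ((-3)**2 + (-3 + 6 + 27 - 54))**2 = (9 - 24)**2 = (-15)**2 = 225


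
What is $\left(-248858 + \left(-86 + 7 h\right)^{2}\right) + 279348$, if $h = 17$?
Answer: $31579$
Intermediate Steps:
$\left(-248858 + \left(-86 + 7 h\right)^{2}\right) + 279348 = \left(-248858 + \left(-86 + 7 \cdot 17\right)^{2}\right) + 279348 = \left(-248858 + \left(-86 + 119\right)^{2}\right) + 279348 = \left(-248858 + 33^{2}\right) + 279348 = \left(-248858 + 1089\right) + 279348 = -247769 + 279348 = 31579$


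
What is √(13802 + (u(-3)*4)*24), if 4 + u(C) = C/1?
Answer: √13130 ≈ 114.59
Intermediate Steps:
u(C) = -4 + C (u(C) = -4 + C/1 = -4 + C*1 = -4 + C)
√(13802 + (u(-3)*4)*24) = √(13802 + ((-4 - 3)*4)*24) = √(13802 - 7*4*24) = √(13802 - 28*24) = √(13802 - 672) = √13130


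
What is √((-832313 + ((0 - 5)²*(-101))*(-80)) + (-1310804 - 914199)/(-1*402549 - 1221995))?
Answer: I*√103967666138030646/406136 ≈ 793.92*I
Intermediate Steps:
√((-832313 + ((0 - 5)²*(-101))*(-80)) + (-1310804 - 914199)/(-1*402549 - 1221995)) = √((-832313 + ((-5)²*(-101))*(-80)) - 2225003/(-402549 - 1221995)) = √((-832313 + (25*(-101))*(-80)) - 2225003/(-1624544)) = √((-832313 - 2525*(-80)) - 2225003*(-1/1624544)) = √((-832313 + 202000) + 2225003/1624544) = √(-630313 + 2225003/1624544) = √(-1023968977269/1624544) = I*√103967666138030646/406136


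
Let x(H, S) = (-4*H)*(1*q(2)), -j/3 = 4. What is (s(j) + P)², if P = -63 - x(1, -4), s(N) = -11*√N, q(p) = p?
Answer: 1573 + 2420*I*√3 ≈ 1573.0 + 4191.6*I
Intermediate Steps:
j = -12 (j = -3*4 = -12)
x(H, S) = -8*H (x(H, S) = (-4*H)*(1*2) = -4*H*2 = -8*H)
P = -55 (P = -63 - (-8) = -63 - 1*(-8) = -63 + 8 = -55)
(s(j) + P)² = (-22*I*√3 - 55)² = (-55 - 22*I*√3)²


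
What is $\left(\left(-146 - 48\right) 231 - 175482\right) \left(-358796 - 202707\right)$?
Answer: $123696864888$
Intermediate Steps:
$\left(\left(-146 - 48\right) 231 - 175482\right) \left(-358796 - 202707\right) = \left(\left(-194\right) 231 - 175482\right) \left(-561503\right) = \left(-44814 - 175482\right) \left(-561503\right) = \left(-220296\right) \left(-561503\right) = 123696864888$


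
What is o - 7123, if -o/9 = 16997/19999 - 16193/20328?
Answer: -137903672597/19359032 ≈ -7123.5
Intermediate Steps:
o = -9287661/19359032 (o = -9*(16997/19999 - 16193/20328) = -9*3095887/58077096 = -9287661/19359032 ≈ -0.47976)
o - 7123 = -9287661/19359032 - 7123 = -137903672597/19359032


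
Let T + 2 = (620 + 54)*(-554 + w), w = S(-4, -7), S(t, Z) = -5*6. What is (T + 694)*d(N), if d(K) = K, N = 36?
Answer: -14145264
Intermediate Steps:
S(t, Z) = -30
w = -30
T = -393618 (T = -2 + (620 + 54)*(-554 - 30) = -2 + 674*(-584) = -2 - 393616 = -393618)
(T + 694)*d(N) = (-393618 + 694)*36 = -392924*36 = -14145264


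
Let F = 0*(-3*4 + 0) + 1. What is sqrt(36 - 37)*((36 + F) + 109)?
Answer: 146*I ≈ 146.0*I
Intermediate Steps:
F = 1 (F = 0*(-12 + 0) + 1 = 0*(-12) + 1 = 0 + 1 = 1)
sqrt(36 - 37)*((36 + F) + 109) = sqrt(36 - 37)*((36 + 1) + 109) = sqrt(-1)*(37 + 109) = I*146 = 146*I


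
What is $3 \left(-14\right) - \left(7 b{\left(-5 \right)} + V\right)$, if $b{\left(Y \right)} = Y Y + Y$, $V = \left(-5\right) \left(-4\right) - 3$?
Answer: $-199$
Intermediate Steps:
$V = 17$ ($V = 20 - 3 = 17$)
$b{\left(Y \right)} = Y + Y^{2}$ ($b{\left(Y \right)} = Y^{2} + Y = Y + Y^{2}$)
$3 \left(-14\right) - \left(7 b{\left(-5 \right)} + V\right) = 3 \left(-14\right) - \left(7 \left(- 5 \left(1 - 5\right)\right) + 17\right) = -42 - \left(7 \left(\left(-5\right) \left(-4\right)\right) + 17\right) = -42 - \left(7 \cdot 20 + 17\right) = -42 - \left(140 + 17\right) = -42 - 157 = -199$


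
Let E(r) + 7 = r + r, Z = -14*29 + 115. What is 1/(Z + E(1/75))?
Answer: -75/22348 ≈ -0.0033560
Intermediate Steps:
Z = -291 (Z = -406 + 115 = -291)
E(r) = -7 + 2*r (E(r) = -7 + (r + r) = -7 + 2*r)
1/(Z + E(1/75)) = 1/(-291 + (-7 + 2/75)) = 1/(-291 - 523/75) = 1/(-22348/75) = -75/22348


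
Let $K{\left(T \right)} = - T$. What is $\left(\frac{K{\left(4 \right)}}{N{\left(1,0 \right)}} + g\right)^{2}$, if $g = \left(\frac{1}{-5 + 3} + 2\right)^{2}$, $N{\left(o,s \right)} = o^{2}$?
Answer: $\frac{49}{16} \approx 3.0625$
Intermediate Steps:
$g = \frac{9}{4}$ ($g = \left(\frac{1}{-2} + 2\right)^{2} = \left(- \frac{1}{2} + 2\right)^{2} = \left(\frac{3}{2}\right)^{2} = \frac{9}{4} \approx 2.25$)
$\left(\frac{K{\left(4 \right)}}{N{\left(1,0 \right)}} + g\right)^{2} = \left(\frac{\left(-1\right) 4}{1^{2}} + \frac{9}{4}\right)^{2} = \left(- \frac{4}{1} + \frac{9}{4}\right)^{2} = \left(\left(-4\right) 1 + \frac{9}{4}\right)^{2} = \left(-4 + \frac{9}{4}\right)^{2} = \left(- \frac{7}{4}\right)^{2} = \frac{49}{16}$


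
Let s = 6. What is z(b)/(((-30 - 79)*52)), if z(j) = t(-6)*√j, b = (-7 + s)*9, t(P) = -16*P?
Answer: -72*I/1417 ≈ -0.050812*I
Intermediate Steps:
b = -9 (b = (-7 + 6)*9 = -1*9 = -9)
z(j) = 96*√j (z(j) = (-16*(-6))*√j = 96*√j)
z(b)/(((-30 - 79)*52)) = (96*√(-9))/(((-30 - 79)*52)) = (96*(3*I))/((-109*52)) = (288*I)/(-5668) = (288*I)*(-1/5668) = -72*I/1417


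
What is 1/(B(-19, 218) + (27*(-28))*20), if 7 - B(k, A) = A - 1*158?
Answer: -1/15173 ≈ -6.5907e-5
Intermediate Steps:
B(k, A) = 165 - A (B(k, A) = 7 - (A - 1*158) = 7 - (A - 158) = 7 - (-158 + A) = 7 + (158 - A) = 165 - A)
1/(B(-19, 218) + (27*(-28))*20) = 1/((165 - 1*218) + (27*(-28))*20) = 1/((165 - 218) - 756*20) = 1/(-53 - 15120) = 1/(-15173) = -1/15173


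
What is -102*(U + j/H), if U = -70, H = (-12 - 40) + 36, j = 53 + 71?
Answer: 15861/2 ≈ 7930.5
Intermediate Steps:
j = 124
H = -16 (H = -52 + 36 = -16)
-102*(U + j/H) = -102*(-70 + 124/(-16)) = -102*(-70 + 124*(-1/16)) = -102*(-70 - 31/4) = -102*(-311/4) = 15861/2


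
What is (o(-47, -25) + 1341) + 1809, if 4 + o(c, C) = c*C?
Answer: 4321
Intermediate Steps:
o(c, C) = -4 + C*c (o(c, C) = -4 + c*C = -4 + C*c)
(o(-47, -25) + 1341) + 1809 = ((-4 - 25*(-47)) + 1341) + 1809 = ((-4 + 1175) + 1341) + 1809 = (1171 + 1341) + 1809 = 2512 + 1809 = 4321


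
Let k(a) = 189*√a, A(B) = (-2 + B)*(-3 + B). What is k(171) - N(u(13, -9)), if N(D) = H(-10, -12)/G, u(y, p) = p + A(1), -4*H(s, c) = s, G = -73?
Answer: 5/146 + 567*√19 ≈ 2471.5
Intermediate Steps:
H(s, c) = -s/4
A(B) = (-3 + B)*(-2 + B)
u(y, p) = 2 + p (u(y, p) = p + (6 + 1² - 5*1) = p + (6 + 1 - 5) = p + 2 = 2 + p)
N(D) = -5/146 (N(D) = -¼*(-10)/(-73) = (5/2)*(-1/73) = -5/146)
k(171) - N(u(13, -9)) = 189*√171 - 1*(-5/146) = 189*(3*√19) + 5/146 = 567*√19 + 5/146 = 5/146 + 567*√19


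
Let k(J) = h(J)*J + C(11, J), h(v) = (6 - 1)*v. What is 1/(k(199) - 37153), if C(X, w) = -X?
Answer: 1/160841 ≈ 6.2173e-6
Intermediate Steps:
h(v) = 5*v
k(J) = -11 + 5*J² (k(J) = (5*J)*J - 1*11 = 5*J² - 11 = -11 + 5*J²)
1/(k(199) - 37153) = 1/((-11 + 5*199²) - 37153) = 1/((-11 + 5*39601) - 37153) = 1/((-11 + 198005) - 37153) = 1/(197994 - 37153) = 1/160841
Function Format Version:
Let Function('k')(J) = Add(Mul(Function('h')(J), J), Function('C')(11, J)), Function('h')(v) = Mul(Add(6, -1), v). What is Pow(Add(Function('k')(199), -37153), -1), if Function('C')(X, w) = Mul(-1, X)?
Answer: Rational(1, 160841) ≈ 6.2173e-6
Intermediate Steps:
Function('h')(v) = Mul(5, v)
Function('k')(J) = Add(-11, Mul(5, Pow(J, 2))) (Function('k')(J) = Add(Mul(Mul(5, J), J), Mul(-1, 11)) = Add(Mul(5, Pow(J, 2)), -11) = Add(-11, Mul(5, Pow(J, 2))))
Pow(Add(Function('k')(199), -37153), -1) = Pow(Add(Add(-11, Mul(5, Pow(199, 2))), -37153), -1) = Pow(Add(Add(-11, Mul(5, 39601)), -37153), -1) = Pow(Add(Add(-11, 198005), -37153), -1) = Pow(Add(197994, -37153), -1) = Pow(160841, -1) = Rational(1, 160841)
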